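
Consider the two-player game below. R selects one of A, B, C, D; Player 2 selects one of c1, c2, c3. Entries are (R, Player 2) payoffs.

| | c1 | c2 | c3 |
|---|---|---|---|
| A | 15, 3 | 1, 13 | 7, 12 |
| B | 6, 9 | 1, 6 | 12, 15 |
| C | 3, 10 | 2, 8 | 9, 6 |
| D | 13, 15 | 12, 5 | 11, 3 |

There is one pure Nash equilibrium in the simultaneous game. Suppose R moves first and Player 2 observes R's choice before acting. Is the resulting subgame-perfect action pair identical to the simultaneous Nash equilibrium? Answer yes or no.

no

Work backward from Player 2's decision.
- A → Player 2 plays c2 (best of 3, 13, 12); R gets 1.
- B → Player 2 plays c3 (best of 9, 6, 15); R gets 12.
- C → Player 2 plays c1 (best of 10, 8, 6); R gets 3.
- D → Player 2 plays c1 (best of 15, 5, 3); R gets 13.
R's induced payoffs are 1, 12, 3, 13, so R commits to D. Subgame-perfect outcome: (D, c1) with payoffs (13, 15).
Now find the simultaneous Nash equilibrium.
R's best replies: c1→A; c2→D; c3→B.
Player 2's best replies: A→c2; B→c3; C→c1; D→c1.
The unique mutual best reply is (B, c3), giving (12, 15).
Sequential outcome (D, c1) differs from the Nash profile (B, c3).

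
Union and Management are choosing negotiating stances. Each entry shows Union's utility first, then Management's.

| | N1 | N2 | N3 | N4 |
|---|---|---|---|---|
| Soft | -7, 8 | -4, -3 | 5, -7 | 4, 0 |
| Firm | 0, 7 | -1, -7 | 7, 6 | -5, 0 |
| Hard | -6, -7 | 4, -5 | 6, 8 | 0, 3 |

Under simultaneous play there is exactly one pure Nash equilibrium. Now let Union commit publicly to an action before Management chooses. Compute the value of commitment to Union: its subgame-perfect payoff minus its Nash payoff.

Backward induction with Union moving first.
- Soft: Management compares 8, -3, -7, 0 and picks N1; Union would get -7.
- Firm: Management compares 7, -7, 6, 0 and picks N1; Union would get 0.
- Hard: Management compares -7, -5, 8, 3 and picks N3; Union would get 6.
Among -7, 0, 6, the best is 6 at Hard. Subgame-perfect outcome: (Hard, N3) with payoffs (6, 8).
Under simultaneous play:
Union's best replies: N1→Firm; N2→Hard; N3→Firm; N4→Soft.
Management's best replies: Soft→N1; Firm→N1; Hard→N3.
The unique mutual best reply is (Firm, N1), giving (0, 7).
Union's commitment gain: 6 − 0 = 6.

6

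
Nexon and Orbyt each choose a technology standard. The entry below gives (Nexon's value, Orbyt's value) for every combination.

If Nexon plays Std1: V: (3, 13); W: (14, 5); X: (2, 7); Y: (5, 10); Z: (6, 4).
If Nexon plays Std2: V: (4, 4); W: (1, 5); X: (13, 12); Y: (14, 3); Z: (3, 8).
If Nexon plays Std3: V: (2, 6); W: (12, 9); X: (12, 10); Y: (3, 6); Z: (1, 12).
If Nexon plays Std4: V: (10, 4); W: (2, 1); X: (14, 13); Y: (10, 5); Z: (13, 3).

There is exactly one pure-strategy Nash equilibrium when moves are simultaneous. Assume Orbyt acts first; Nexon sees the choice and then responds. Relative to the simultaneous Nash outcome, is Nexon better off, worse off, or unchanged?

Backward induction with Orbyt moving first.
- V: BR = Std4, leader payoff 4.
- W: BR = Std1, leader payoff 5.
- X: BR = Std4, leader payoff 13.
- Y: BR = Std2, leader payoff 3.
- Z: BR = Std4, leader payoff 3.
Maximizing over 4, 5, 13, 3, 3, Orbyt chooses X. Subgame-perfect outcome: (Std4, X) with payoffs (14, 13).
Under simultaneous play:
Nexon's best replies: V→Std4; W→Std1; X→Std4; Y→Std2; Z→Std4.
Orbyt's best replies: Std1→V; Std2→X; Std3→Z; Std4→X.
The unique mutual best reply is (Std4, X), giving (14, 13).
Nexon earns 14 sequentially versus 14 at the Nash outcome: unchanged.

unchanged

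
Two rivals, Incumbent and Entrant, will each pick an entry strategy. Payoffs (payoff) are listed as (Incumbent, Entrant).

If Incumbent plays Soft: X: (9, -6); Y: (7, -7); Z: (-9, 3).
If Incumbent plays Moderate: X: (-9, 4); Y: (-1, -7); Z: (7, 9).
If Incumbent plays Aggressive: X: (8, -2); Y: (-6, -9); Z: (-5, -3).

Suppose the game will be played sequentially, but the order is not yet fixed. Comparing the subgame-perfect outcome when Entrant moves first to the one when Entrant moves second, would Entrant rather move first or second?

first

If Incumbent leads: Entrant's best replies are Soft→Z, Moderate→Z, Aggressive→X; Incumbent's induced payoffs -9, 7, 8; outcome (Aggressive, X), payoffs (8, -2).
If Entrant leads: Incumbent's best replies are X→Soft, Y→Soft, Z→Moderate; Entrant's induced payoffs -6, -7, 9; outcome (Moderate, Z), payoffs (7, 9).
Entrant gets 9 moving first and -2 moving second, so Entrant prefers to move first.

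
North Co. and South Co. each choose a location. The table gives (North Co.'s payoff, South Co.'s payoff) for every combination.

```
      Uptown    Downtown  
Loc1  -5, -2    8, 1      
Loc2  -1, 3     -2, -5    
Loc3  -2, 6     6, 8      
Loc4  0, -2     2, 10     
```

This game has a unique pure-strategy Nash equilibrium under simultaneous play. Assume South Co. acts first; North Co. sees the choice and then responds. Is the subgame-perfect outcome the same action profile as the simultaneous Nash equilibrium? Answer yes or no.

yes

Work backward from North Co.'s decision.
- Uptown → North Co. plays Loc4 (best of -5, -1, -2, 0); South Co. gets -2.
- Downtown → North Co. plays Loc1 (best of 8, -2, 6, 2); South Co. gets 1.
South Co.'s induced payoffs are -2, 1, so South Co. commits to Downtown. Subgame-perfect outcome: (Loc1, Downtown) with payoffs (8, 1).
For the simultaneous game, intersect best replies.
North Co.'s best replies: Uptown→Loc4; Downtown→Loc1.
South Co.'s best replies: Loc1→Downtown; Loc2→Uptown; Loc3→Downtown; Loc4→Downtown.
Only (Loc1, Downtown) has each player best-responding; Nash payoffs (8, 1).
Sequential outcome (Loc1, Downtown) coincides with the Nash profile (Loc1, Downtown).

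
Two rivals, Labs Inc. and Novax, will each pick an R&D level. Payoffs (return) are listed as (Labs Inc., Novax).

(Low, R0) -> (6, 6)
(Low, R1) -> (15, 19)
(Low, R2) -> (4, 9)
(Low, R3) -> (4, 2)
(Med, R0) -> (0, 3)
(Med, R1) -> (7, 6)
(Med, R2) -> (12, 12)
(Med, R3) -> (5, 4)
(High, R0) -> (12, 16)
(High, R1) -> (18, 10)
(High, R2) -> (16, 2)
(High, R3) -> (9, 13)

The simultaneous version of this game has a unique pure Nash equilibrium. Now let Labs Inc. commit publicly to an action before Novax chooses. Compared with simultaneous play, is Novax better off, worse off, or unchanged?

better off

Solve by backward induction (Labs Inc. leads).
- Low: BR = R1, leader payoff 15.
- Med: BR = R2, leader payoff 12.
- High: BR = R0, leader payoff 12.
Labs Inc.'s induced payoffs are 15, 12, 12, so Labs Inc. commits to Low. Subgame-perfect outcome: (Low, R1) with payoffs (15, 19).
Under simultaneous play:
Labs Inc.'s best replies: R0→High; R1→High; R2→High; R3→High.
Novax's best replies: Low→R1; Med→R2; High→R0.
The unique mutual best reply is (High, R0), giving (12, 16).
Novax earns 19 sequentially versus 16 at the Nash outcome: better off.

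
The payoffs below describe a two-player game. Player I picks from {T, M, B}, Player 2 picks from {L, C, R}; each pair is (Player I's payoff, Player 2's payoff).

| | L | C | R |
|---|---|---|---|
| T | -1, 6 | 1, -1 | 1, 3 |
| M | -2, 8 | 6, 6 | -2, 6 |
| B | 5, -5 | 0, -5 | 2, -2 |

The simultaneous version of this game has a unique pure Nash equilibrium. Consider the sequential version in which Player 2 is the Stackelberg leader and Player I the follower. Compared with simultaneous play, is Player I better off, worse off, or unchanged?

better off

Solve by backward induction (Player 2 leads).
- L: Player I compares -1, -2, 5 and picks B; Player 2 would get -5.
- C: Player I compares 1, 6, 0 and picks M; Player 2 would get 6.
- R: Player I compares 1, -2, 2 and picks B; Player 2 would get -2.
Among -5, 6, -2, the best is 6 at C. Subgame-perfect outcome: (M, C) with payoffs (6, 6).
Under simultaneous play:
Player I's best replies: L→B; C→M; R→B.
Player 2's best replies: T→L; M→L; B→R.
The unique mutual best reply is (B, R), giving (2, -2).
Player I earns 6 sequentially versus 2 at the Nash outcome: better off.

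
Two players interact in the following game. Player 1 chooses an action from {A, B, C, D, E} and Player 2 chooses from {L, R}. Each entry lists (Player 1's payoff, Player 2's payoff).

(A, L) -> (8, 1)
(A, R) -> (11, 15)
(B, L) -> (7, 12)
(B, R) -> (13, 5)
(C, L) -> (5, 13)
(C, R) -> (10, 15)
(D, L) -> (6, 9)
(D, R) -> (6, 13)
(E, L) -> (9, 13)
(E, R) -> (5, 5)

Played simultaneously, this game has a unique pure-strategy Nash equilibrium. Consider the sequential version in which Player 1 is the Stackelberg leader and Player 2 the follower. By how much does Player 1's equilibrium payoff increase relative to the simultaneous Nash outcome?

Solve by backward induction (Player 1 leads).
- A → Player 2 plays R (best of 1, 15); Player 1 gets 11.
- B → Player 2 plays L (best of 12, 5); Player 1 gets 7.
- C → Player 2 plays R (best of 13, 15); Player 1 gets 10.
- D → Player 2 plays R (best of 9, 13); Player 1 gets 6.
- E → Player 2 plays L (best of 13, 5); Player 1 gets 9.
Among 11, 7, 10, 6, 9, the best is 11 at A. Subgame-perfect outcome: (A, R) with payoffs (11, 15).
Under simultaneous play:
Player 1's best replies: L→E; R→B.
Player 2's best replies: A→R; B→L; C→R; D→R; E→L.
Only (E, L) has each player best-responding; Nash payoffs (9, 13).
Player 1's commitment gain: 11 − 9 = 2.

2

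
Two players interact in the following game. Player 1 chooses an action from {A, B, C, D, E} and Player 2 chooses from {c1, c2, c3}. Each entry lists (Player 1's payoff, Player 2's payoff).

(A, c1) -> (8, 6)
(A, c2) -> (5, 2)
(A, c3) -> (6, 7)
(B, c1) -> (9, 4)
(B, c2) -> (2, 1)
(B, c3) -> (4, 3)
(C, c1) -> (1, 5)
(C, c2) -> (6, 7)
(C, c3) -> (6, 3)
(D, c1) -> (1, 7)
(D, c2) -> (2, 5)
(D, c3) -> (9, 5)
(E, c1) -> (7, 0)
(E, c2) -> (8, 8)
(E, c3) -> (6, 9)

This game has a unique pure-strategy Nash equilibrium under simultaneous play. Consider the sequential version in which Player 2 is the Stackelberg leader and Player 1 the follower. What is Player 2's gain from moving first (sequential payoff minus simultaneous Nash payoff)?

4

Work backward from Player 1's decision.
- c1: Player 1 compares 8, 9, 1, 1, 7 and picks B; Player 2 would get 4.
- c2: Player 1 compares 5, 2, 6, 2, 8 and picks E; Player 2 would get 8.
- c3: Player 1 compares 6, 4, 6, 9, 6 and picks D; Player 2 would get 5.
Maximizing over 4, 8, 5, Player 2 chooses c2. Subgame-perfect outcome: (E, c2) with payoffs (8, 8).
Under simultaneous play:
Player 1's best replies: c1→B; c2→E; c3→D.
Player 2's best replies: A→c3; B→c1; C→c2; D→c1; E→c3.
Only (B, c1) has each player best-responding; Nash payoffs (9, 4).
Player 2's commitment gain: 8 − 4 = 4.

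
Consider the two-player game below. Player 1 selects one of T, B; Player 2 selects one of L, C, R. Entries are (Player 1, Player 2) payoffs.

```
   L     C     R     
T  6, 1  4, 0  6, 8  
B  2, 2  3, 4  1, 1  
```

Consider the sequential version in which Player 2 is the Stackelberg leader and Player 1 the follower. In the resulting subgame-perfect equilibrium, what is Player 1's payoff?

Backward induction with Player 2 moving first.
- L: BR = T, leader payoff 1.
- C: BR = T, leader payoff 0.
- R: BR = T, leader payoff 8.
Maximizing over 1, 0, 8, Player 2 chooses R. Subgame-perfect outcome: (T, R) with payoffs (6, 8).

6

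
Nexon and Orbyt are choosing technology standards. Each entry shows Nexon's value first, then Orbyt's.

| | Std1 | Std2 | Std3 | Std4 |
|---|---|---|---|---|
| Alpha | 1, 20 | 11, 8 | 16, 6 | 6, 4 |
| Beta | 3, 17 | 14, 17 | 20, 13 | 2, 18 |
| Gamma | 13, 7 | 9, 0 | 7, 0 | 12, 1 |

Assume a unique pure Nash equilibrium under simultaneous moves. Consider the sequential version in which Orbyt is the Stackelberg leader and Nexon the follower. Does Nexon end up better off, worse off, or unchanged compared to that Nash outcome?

Nexon best-responds to each possible Orbyt move:
- Std1: BR = Gamma, leader payoff 7.
- Std2: BR = Beta, leader payoff 17.
- Std3: BR = Beta, leader payoff 13.
- Std4: BR = Gamma, leader payoff 1.
Orbyt's induced payoffs are 7, 17, 13, 1, so Orbyt commits to Std2. Subgame-perfect outcome: (Beta, Std2) with payoffs (14, 17).
For the simultaneous game, intersect best replies.
Nexon's best replies: Std1→Gamma; Std2→Beta; Std3→Beta; Std4→Gamma.
Orbyt's best replies: Alpha→Std1; Beta→Std4; Gamma→Std1.
The unique mutual best reply is (Gamma, Std1), giving (13, 7).
Nexon earns 14 sequentially versus 13 at the Nash outcome: better off.

better off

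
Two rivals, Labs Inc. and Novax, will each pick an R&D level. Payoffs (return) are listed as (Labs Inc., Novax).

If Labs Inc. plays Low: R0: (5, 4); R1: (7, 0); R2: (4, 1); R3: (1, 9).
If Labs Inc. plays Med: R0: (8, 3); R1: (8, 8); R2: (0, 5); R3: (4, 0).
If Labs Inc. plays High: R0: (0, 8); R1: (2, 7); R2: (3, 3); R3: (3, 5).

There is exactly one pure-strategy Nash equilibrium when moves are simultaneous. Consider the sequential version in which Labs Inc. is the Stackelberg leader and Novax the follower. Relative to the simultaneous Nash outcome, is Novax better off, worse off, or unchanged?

unchanged

Novax best-responds to each possible Labs Inc. move:
- Low → Novax plays R3 (best of 4, 0, 1, 9); Labs Inc. gets 1.
- Med → Novax plays R1 (best of 3, 8, 5, 0); Labs Inc. gets 8.
- High → Novax plays R0 (best of 8, 7, 3, 5); Labs Inc. gets 0.
Among 1, 8, 0, the best is 8 at Med. Subgame-perfect outcome: (Med, R1) with payoffs (8, 8).
Under simultaneous play:
Labs Inc.'s best replies: R0→Med; R1→Med; R2→Low; R3→Med.
Novax's best replies: Low→R3; Med→R1; High→R0.
Only (Med, R1) has each player best-responding; Nash payoffs (8, 8).
Novax earns 8 sequentially versus 8 at the Nash outcome: unchanged.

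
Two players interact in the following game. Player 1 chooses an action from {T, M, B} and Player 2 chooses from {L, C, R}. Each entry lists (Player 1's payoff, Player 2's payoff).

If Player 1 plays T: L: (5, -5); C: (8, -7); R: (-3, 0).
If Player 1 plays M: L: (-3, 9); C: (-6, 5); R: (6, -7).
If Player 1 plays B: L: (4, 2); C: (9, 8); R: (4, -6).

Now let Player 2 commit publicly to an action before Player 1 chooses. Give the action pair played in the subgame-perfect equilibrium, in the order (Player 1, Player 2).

Backward induction with Player 2 moving first.
- L: Player 1 compares 5, -3, 4 and picks T; Player 2 would get -5.
- C: Player 1 compares 8, -6, 9 and picks B; Player 2 would get 8.
- R: Player 1 compares -3, 6, 4 and picks M; Player 2 would get -7.
Maximizing over -5, 8, -7, Player 2 chooses C. Subgame-perfect outcome: (B, C) with payoffs (9, 8).

(B, C)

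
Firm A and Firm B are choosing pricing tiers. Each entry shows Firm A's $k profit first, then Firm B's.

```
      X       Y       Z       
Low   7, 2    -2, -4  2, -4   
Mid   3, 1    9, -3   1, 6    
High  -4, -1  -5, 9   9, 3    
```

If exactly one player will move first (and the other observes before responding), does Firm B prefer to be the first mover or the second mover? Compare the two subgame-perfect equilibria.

first

If Firm A leads: Firm B's best replies are Low→X, Mid→Z, High→Y; Firm A's induced payoffs 7, 1, -5; outcome (Low, X), payoffs (7, 2).
If Firm B leads: Firm A's best replies are X→Low, Y→Mid, Z→High; Firm B's induced payoffs 2, -3, 3; outcome (High, Z), payoffs (9, 3).
Firm B gets 3 moving first and 2 moving second, so Firm B prefers to move first.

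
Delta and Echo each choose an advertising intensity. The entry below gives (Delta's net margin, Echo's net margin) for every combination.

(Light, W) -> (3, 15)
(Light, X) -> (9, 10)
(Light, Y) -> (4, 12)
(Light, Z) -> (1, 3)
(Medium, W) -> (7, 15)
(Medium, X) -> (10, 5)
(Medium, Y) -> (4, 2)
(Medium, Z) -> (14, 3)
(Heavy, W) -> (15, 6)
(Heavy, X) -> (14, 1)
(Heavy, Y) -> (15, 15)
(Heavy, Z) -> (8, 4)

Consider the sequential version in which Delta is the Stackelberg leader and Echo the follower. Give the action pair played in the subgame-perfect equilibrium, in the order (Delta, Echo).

Echo best-responds to each possible Delta move:
- Light: Echo compares 15, 10, 12, 3 and picks W; Delta would get 3.
- Medium: Echo compares 15, 5, 2, 3 and picks W; Delta would get 7.
- Heavy: Echo compares 6, 1, 15, 4 and picks Y; Delta would get 15.
Delta's induced payoffs are 3, 7, 15, so Delta commits to Heavy. Subgame-perfect outcome: (Heavy, Y) with payoffs (15, 15).

(Heavy, Y)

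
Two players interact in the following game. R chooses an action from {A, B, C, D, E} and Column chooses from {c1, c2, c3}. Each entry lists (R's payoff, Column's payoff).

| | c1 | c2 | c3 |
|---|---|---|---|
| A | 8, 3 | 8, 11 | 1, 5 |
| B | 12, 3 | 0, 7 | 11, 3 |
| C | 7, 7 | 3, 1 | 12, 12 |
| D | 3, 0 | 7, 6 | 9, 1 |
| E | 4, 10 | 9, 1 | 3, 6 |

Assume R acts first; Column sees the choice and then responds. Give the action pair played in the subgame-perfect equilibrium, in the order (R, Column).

Solve by backward induction (R leads).
- A: BR = c2, leader payoff 8.
- B: BR = c2, leader payoff 0.
- C: BR = c3, leader payoff 12.
- D: BR = c2, leader payoff 7.
- E: BR = c1, leader payoff 4.
R's induced payoffs are 8, 0, 12, 7, 4, so R commits to C. Subgame-perfect outcome: (C, c3) with payoffs (12, 12).

(C, c3)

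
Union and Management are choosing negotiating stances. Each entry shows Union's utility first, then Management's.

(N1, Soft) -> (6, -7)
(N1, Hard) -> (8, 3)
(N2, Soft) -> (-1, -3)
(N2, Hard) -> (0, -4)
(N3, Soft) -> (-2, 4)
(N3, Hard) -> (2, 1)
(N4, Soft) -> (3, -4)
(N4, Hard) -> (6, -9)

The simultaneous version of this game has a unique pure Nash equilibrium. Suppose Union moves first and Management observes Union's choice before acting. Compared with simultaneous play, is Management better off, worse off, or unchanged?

unchanged

Management best-responds to each possible Union move:
- N1: Management compares -7, 3 and picks Hard; Union would get 8.
- N2: Management compares -3, -4 and picks Soft; Union would get -1.
- N3: Management compares 4, 1 and picks Soft; Union would get -2.
- N4: Management compares -4, -9 and picks Soft; Union would get 3.
Maximizing over 8, -1, -2, 3, Union chooses N1. Subgame-perfect outcome: (N1, Hard) with payoffs (8, 3).
For the simultaneous game, intersect best replies.
Union's best replies: Soft→N1; Hard→N1.
Management's best replies: N1→Hard; N2→Soft; N3→Soft; N4→Soft.
The unique mutual best reply is (N1, Hard), giving (8, 3).
Management earns 3 sequentially versus 3 at the Nash outcome: unchanged.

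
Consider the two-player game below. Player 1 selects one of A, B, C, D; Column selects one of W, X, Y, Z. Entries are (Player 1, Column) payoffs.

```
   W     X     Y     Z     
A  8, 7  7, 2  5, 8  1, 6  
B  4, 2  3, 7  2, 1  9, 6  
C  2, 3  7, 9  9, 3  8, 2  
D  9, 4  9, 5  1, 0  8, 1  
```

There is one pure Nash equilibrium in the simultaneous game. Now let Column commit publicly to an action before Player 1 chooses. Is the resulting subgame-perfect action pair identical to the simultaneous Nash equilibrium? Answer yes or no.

no

Player 1 best-responds to each possible Column move:
- W: BR = D, leader payoff 4.
- X: BR = D, leader payoff 5.
- Y: BR = C, leader payoff 3.
- Z: BR = B, leader payoff 6.
Among 4, 5, 3, 6, the best is 6 at Z. Subgame-perfect outcome: (B, Z) with payoffs (9, 6).
Now find the simultaneous Nash equilibrium.
Player 1's best replies: W→D; X→D; Y→C; Z→B.
Column's best replies: A→Y; B→X; C→X; D→X.
Only (D, X) has each player best-responding; Nash payoffs (9, 5).
Sequential outcome (B, Z) differs from the Nash profile (D, X).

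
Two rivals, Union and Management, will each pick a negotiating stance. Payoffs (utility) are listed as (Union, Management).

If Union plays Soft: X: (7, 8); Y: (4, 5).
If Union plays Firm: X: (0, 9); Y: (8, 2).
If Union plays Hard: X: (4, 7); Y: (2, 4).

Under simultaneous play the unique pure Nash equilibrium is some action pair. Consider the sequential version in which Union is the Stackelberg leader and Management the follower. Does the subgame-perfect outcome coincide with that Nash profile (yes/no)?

yes

Management best-responds to each possible Union move:
- Soft → Management plays X (best of 8, 5); Union gets 7.
- Firm → Management plays X (best of 9, 2); Union gets 0.
- Hard → Management plays X (best of 7, 4); Union gets 4.
Maximizing over 7, 0, 4, Union chooses Soft. Subgame-perfect outcome: (Soft, X) with payoffs (7, 8).
Now find the simultaneous Nash equilibrium.
Union's best replies: X→Soft; Y→Firm.
Management's best replies: Soft→X; Firm→X; Hard→X.
Only (Soft, X) has each player best-responding; Nash payoffs (7, 8).
Sequential outcome (Soft, X) coincides with the Nash profile (Soft, X).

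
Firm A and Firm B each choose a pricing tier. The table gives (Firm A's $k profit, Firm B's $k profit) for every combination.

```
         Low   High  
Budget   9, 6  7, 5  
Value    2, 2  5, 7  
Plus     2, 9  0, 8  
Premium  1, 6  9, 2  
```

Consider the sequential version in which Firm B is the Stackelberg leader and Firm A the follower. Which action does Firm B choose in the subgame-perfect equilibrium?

Low

Backward induction with Firm B moving first.
- Low: BR = Budget, leader payoff 6.
- High: BR = Premium, leader payoff 2.
Firm B's induced payoffs are 6, 2, so Firm B commits to Low. Subgame-perfect outcome: (Budget, Low) with payoffs (9, 6).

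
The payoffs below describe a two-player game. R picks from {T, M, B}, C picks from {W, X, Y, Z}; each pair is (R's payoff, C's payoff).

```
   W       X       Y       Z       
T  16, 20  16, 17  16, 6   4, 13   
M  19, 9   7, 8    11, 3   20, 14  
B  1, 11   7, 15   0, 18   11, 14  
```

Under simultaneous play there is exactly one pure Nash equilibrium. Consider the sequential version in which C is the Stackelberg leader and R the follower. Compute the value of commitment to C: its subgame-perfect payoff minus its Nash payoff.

3

R best-responds to each possible C move:
- W → R plays M (best of 16, 19, 1); C gets 9.
- X → R plays T (best of 16, 7, 7); C gets 17.
- Y → R plays T (best of 16, 11, 0); C gets 6.
- Z → R plays M (best of 4, 20, 11); C gets 14.
Among 9, 17, 6, 14, the best is 17 at X. Subgame-perfect outcome: (T, X) with payoffs (16, 17).
Under simultaneous play:
R's best replies: W→M; X→T; Y→T; Z→M.
C's best replies: T→W; M→Z; B→Y.
The unique mutual best reply is (M, Z), giving (20, 14).
C's commitment gain: 17 − 14 = 3.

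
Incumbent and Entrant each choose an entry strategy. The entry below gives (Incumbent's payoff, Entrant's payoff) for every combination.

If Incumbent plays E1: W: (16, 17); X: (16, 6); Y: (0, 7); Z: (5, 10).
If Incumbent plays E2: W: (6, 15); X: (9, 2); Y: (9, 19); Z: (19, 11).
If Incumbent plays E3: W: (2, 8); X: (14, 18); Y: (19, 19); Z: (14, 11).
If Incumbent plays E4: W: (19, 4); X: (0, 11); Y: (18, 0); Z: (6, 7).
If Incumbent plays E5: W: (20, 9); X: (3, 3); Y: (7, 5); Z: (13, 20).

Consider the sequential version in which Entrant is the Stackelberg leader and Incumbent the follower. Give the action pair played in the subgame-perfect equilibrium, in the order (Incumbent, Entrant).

Backward induction with Entrant moving first.
- W: BR = E5, leader payoff 9.
- X: BR = E1, leader payoff 6.
- Y: BR = E3, leader payoff 19.
- Z: BR = E2, leader payoff 11.
Maximizing over 9, 6, 19, 11, Entrant chooses Y. Subgame-perfect outcome: (E3, Y) with payoffs (19, 19).

(E3, Y)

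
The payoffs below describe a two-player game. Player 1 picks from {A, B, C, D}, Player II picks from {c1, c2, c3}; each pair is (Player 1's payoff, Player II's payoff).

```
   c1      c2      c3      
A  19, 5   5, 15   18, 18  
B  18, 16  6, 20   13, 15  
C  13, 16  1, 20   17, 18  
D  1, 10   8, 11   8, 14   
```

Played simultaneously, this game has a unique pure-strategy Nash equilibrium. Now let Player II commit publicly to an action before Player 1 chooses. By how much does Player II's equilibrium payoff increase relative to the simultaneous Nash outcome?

Player 1 best-responds to each possible Player II move:
- c1: BR = A, leader payoff 5.
- c2: BR = D, leader payoff 11.
- c3: BR = A, leader payoff 18.
Player II's induced payoffs are 5, 11, 18, so Player II commits to c3. Subgame-perfect outcome: (A, c3) with payoffs (18, 18).
For the simultaneous game, intersect best replies.
Player 1's best replies: c1→A; c2→D; c3→A.
Player II's best replies: A→c3; B→c2; C→c2; D→c3.
The unique mutual best reply is (A, c3), giving (18, 18).
Player II's commitment gain: 18 − 18 = 0.

0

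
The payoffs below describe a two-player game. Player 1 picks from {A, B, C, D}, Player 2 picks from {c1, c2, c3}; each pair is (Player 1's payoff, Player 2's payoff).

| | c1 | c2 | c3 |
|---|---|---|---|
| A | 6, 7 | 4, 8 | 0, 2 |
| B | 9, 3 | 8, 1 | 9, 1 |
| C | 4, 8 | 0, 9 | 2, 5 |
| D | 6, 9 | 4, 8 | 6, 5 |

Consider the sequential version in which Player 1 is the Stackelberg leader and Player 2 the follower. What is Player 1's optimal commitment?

B

Solve by backward induction (Player 1 leads).
- A: Player 2 compares 7, 8, 2 and picks c2; Player 1 would get 4.
- B: Player 2 compares 3, 1, 1 and picks c1; Player 1 would get 9.
- C: Player 2 compares 8, 9, 5 and picks c2; Player 1 would get 0.
- D: Player 2 compares 9, 8, 5 and picks c1; Player 1 would get 6.
Among 4, 9, 0, 6, the best is 9 at B. Subgame-perfect outcome: (B, c1) with payoffs (9, 3).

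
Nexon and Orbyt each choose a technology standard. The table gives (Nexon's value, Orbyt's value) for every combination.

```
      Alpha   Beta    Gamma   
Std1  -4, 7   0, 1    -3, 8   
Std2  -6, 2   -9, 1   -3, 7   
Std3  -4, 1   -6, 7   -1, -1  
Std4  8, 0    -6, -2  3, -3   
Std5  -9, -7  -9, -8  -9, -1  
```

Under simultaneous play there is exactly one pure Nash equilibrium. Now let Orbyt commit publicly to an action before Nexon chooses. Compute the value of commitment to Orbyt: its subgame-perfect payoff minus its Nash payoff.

1

Work backward from Nexon's decision.
- Alpha: Nexon compares -4, -6, -4, 8, -9 and picks Std4; Orbyt would get 0.
- Beta: Nexon compares 0, -9, -6, -6, -9 and picks Std1; Orbyt would get 1.
- Gamma: Nexon compares -3, -3, -1, 3, -9 and picks Std4; Orbyt would get -3.
Maximizing over 0, 1, -3, Orbyt chooses Beta. Subgame-perfect outcome: (Std1, Beta) with payoffs (0, 1).
Now find the simultaneous Nash equilibrium.
Nexon's best replies: Alpha→Std4; Beta→Std1; Gamma→Std4.
Orbyt's best replies: Std1→Gamma; Std2→Gamma; Std3→Beta; Std4→Alpha; Std5→Gamma.
Only (Std4, Alpha) has each player best-responding; Nash payoffs (8, 0).
Orbyt's commitment gain: 1 − 0 = 1.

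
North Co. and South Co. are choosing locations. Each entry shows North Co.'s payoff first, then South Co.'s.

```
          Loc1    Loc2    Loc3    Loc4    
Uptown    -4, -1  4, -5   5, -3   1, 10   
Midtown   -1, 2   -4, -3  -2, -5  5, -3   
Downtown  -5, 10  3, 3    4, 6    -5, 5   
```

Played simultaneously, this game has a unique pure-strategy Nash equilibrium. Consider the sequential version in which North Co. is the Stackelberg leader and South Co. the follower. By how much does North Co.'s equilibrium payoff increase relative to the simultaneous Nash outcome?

South Co. best-responds to each possible North Co. move:
- Uptown: BR = Loc4, leader payoff 1.
- Midtown: BR = Loc1, leader payoff -1.
- Downtown: BR = Loc1, leader payoff -5.
Among 1, -1, -5, the best is 1 at Uptown. Subgame-perfect outcome: (Uptown, Loc4) with payoffs (1, 10).
Under simultaneous play:
North Co.'s best replies: Loc1→Midtown; Loc2→Uptown; Loc3→Uptown; Loc4→Midtown.
South Co.'s best replies: Uptown→Loc4; Midtown→Loc1; Downtown→Loc1.
The unique mutual best reply is (Midtown, Loc1), giving (-1, 2).
North Co.'s commitment gain: 1 − -1 = 2.

2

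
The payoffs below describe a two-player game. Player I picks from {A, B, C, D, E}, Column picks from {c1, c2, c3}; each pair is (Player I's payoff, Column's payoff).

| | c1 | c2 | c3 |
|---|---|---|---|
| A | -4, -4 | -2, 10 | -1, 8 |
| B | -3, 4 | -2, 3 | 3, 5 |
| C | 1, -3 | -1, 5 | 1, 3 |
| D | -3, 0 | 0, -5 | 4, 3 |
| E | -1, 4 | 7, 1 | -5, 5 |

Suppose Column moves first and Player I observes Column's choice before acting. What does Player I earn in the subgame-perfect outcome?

4

Work backward from Player I's decision.
- c1: Player I compares -4, -3, 1, -3, -1 and picks C; Column would get -3.
- c2: Player I compares -2, -2, -1, 0, 7 and picks E; Column would get 1.
- c3: Player I compares -1, 3, 1, 4, -5 and picks D; Column would get 3.
Column's induced payoffs are -3, 1, 3, so Column commits to c3. Subgame-perfect outcome: (D, c3) with payoffs (4, 3).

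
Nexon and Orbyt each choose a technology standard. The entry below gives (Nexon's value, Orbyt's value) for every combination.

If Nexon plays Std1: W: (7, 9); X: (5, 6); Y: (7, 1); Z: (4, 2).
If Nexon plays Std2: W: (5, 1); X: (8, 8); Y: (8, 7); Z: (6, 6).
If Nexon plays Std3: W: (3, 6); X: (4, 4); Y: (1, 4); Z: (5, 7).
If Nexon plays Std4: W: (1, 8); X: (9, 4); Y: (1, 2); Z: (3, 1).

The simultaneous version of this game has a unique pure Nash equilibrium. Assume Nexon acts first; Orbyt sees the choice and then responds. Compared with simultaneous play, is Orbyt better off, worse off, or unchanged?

worse off

Backward induction with Nexon moving first.
- Std1: BR = W, leader payoff 7.
- Std2: BR = X, leader payoff 8.
- Std3: BR = Z, leader payoff 5.
- Std4: BR = W, leader payoff 1.
Among 7, 8, 5, 1, the best is 8 at Std2. Subgame-perfect outcome: (Std2, X) with payoffs (8, 8).
Under simultaneous play:
Nexon's best replies: W→Std1; X→Std4; Y→Std2; Z→Std2.
Orbyt's best replies: Std1→W; Std2→X; Std3→Z; Std4→W.
Only (Std1, W) has each player best-responding; Nash payoffs (7, 9).
Orbyt earns 8 sequentially versus 9 at the Nash outcome: worse off.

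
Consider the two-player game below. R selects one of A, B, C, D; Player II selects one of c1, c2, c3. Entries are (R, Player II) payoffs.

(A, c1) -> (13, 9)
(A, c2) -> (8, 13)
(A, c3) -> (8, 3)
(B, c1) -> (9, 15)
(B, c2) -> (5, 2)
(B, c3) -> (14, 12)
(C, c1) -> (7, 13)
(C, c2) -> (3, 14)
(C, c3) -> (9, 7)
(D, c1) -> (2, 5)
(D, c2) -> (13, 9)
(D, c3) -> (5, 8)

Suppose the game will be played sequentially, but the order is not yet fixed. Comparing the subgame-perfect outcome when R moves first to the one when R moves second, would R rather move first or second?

second

If R leads: Player II's best replies are A→c2, B→c1, C→c2, D→c2; R's induced payoffs 8, 9, 3, 13; outcome (D, c2), payoffs (13, 9).
If Player II leads: R's best replies are c1→A, c2→D, c3→B; Player II's induced payoffs 9, 9, 12; outcome (B, c3), payoffs (14, 12).
R gets 13 moving first and 14 moving second, so R prefers to move second.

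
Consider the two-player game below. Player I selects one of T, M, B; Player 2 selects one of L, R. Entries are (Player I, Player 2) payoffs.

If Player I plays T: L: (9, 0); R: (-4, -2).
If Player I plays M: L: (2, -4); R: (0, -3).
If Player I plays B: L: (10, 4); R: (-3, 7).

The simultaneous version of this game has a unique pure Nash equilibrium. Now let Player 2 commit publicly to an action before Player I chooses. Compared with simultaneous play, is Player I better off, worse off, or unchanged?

better off

Work backward from Player I's decision.
- L: Player I compares 9, 2, 10 and picks B; Player 2 would get 4.
- R: Player I compares -4, 0, -3 and picks M; Player 2 would get -3.
Maximizing over 4, -3, Player 2 chooses L. Subgame-perfect outcome: (B, L) with payoffs (10, 4).
Now find the simultaneous Nash equilibrium.
Player I's best replies: L→B; R→M.
Player 2's best replies: T→L; M→R; B→R.
Only (M, R) has each player best-responding; Nash payoffs (0, -3).
Player I earns 10 sequentially versus 0 at the Nash outcome: better off.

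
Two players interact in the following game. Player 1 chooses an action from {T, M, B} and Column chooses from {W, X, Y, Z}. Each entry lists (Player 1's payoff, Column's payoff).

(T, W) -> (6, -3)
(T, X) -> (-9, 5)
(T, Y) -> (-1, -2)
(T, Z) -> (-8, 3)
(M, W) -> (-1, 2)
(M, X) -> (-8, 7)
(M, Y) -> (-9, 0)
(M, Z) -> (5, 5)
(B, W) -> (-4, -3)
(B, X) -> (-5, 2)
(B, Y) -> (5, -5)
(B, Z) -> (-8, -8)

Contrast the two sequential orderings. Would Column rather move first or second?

first

If Player 1 leads: Column's best replies are T→X, M→X, B→X; Player 1's induced payoffs -9, -8, -5; outcome (B, X), payoffs (-5, 2).
If Column leads: Player 1's best replies are W→T, X→B, Y→B, Z→M; Column's induced payoffs -3, 2, -5, 5; outcome (M, Z), payoffs (5, 5).
Column gets 5 moving first and 2 moving second, so Column prefers to move first.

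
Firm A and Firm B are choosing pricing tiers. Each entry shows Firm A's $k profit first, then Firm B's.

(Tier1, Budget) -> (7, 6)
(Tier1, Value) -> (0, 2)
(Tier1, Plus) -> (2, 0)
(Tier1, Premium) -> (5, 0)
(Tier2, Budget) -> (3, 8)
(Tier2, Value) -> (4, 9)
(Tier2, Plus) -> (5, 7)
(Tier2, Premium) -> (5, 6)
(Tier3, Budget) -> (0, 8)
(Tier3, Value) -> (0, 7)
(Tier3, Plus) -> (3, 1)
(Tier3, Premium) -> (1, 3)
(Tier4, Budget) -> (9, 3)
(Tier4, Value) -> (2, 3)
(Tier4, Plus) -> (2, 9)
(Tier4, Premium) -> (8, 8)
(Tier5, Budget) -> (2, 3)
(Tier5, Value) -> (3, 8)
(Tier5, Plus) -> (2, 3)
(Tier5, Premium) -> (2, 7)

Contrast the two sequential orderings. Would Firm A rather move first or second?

first

If Firm A leads: Firm B's best replies are Tier1→Budget, Tier2→Value, Tier3→Budget, Tier4→Plus, Tier5→Value; Firm A's induced payoffs 7, 4, 0, 2, 3; outcome (Tier1, Budget), payoffs (7, 6).
If Firm B leads: Firm A's best replies are Budget→Tier4, Value→Tier2, Plus→Tier2, Premium→Tier4; Firm B's induced payoffs 3, 9, 7, 8; outcome (Tier2, Value), payoffs (4, 9).
Firm A gets 7 moving first and 4 moving second, so Firm A prefers to move first.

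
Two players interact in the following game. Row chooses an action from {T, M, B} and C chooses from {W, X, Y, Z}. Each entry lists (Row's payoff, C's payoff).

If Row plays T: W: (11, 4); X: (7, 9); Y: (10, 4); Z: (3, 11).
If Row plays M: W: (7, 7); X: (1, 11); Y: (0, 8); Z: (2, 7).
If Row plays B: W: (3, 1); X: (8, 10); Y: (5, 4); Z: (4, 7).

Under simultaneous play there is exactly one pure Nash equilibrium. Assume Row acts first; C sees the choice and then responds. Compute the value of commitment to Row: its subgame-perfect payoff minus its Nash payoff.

Work backward from C's decision.
- T: C compares 4, 9, 4, 11 and picks Z; Row would get 3.
- M: C compares 7, 11, 8, 7 and picks X; Row would get 1.
- B: C compares 1, 10, 4, 7 and picks X; Row would get 8.
Row's induced payoffs are 3, 1, 8, so Row commits to B. Subgame-perfect outcome: (B, X) with payoffs (8, 10).
Under simultaneous play:
Row's best replies: W→T; X→B; Y→T; Z→B.
C's best replies: T→Z; M→X; B→X.
Only (B, X) has each player best-responding; Nash payoffs (8, 10).
Row's commitment gain: 8 − 8 = 0.

0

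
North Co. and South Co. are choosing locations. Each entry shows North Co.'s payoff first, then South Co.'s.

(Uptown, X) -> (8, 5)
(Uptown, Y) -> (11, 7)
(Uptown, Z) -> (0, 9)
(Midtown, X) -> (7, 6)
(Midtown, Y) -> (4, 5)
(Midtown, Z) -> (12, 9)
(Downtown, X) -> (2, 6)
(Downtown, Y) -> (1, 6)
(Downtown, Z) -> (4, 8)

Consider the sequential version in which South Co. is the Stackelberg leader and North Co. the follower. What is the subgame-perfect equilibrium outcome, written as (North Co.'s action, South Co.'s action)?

(Midtown, Z)

Backward induction with South Co. moving first.
- X → North Co. plays Uptown (best of 8, 7, 2); South Co. gets 5.
- Y → North Co. plays Uptown (best of 11, 4, 1); South Co. gets 7.
- Z → North Co. plays Midtown (best of 0, 12, 4); South Co. gets 9.
Among 5, 7, 9, the best is 9 at Z. Subgame-perfect outcome: (Midtown, Z) with payoffs (12, 9).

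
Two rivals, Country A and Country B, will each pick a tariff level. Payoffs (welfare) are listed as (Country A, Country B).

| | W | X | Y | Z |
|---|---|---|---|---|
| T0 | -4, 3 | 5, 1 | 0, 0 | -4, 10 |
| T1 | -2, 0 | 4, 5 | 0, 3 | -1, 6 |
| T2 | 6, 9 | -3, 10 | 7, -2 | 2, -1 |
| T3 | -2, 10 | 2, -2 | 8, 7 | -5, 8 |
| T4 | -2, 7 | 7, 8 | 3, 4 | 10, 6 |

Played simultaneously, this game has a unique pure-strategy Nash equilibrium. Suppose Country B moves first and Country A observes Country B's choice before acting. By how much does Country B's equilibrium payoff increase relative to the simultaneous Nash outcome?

1

Solve by backward induction (Country B leads).
- W → Country A plays T2 (best of -4, -2, 6, -2, -2); Country B gets 9.
- X → Country A plays T4 (best of 5, 4, -3, 2, 7); Country B gets 8.
- Y → Country A plays T3 (best of 0, 0, 7, 8, 3); Country B gets 7.
- Z → Country A plays T4 (best of -4, -1, 2, -5, 10); Country B gets 6.
Country B's induced payoffs are 9, 8, 7, 6, so Country B commits to W. Subgame-perfect outcome: (T2, W) with payoffs (6, 9).
Under simultaneous play:
Country A's best replies: W→T2; X→T4; Y→T3; Z→T4.
Country B's best replies: T0→Z; T1→Z; T2→X; T3→W; T4→X.
The unique mutual best reply is (T4, X), giving (7, 8).
Country B's commitment gain: 9 − 8 = 1.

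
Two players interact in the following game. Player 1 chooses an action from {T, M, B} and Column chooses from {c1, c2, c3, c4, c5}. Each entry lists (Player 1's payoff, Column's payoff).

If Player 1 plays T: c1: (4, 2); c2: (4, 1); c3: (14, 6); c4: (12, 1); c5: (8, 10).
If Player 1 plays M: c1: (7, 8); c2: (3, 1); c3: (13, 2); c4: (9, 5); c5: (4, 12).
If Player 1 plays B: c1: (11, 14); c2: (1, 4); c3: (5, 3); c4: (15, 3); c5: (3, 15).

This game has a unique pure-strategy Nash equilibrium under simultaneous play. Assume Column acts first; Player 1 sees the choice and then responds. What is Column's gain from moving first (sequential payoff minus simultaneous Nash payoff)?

4

Backward induction with Column moving first.
- c1: Player 1 compares 4, 7, 11 and picks B; Column would get 14.
- c2: Player 1 compares 4, 3, 1 and picks T; Column would get 1.
- c3: Player 1 compares 14, 13, 5 and picks T; Column would get 6.
- c4: Player 1 compares 12, 9, 15 and picks B; Column would get 3.
- c5: Player 1 compares 8, 4, 3 and picks T; Column would get 10.
Among 14, 1, 6, 3, 10, the best is 14 at c1. Subgame-perfect outcome: (B, c1) with payoffs (11, 14).
Under simultaneous play:
Player 1's best replies: c1→B; c2→T; c3→T; c4→B; c5→T.
Column's best replies: T→c5; M→c5; B→c5.
The unique mutual best reply is (T, c5), giving (8, 10).
Column's commitment gain: 14 − 10 = 4.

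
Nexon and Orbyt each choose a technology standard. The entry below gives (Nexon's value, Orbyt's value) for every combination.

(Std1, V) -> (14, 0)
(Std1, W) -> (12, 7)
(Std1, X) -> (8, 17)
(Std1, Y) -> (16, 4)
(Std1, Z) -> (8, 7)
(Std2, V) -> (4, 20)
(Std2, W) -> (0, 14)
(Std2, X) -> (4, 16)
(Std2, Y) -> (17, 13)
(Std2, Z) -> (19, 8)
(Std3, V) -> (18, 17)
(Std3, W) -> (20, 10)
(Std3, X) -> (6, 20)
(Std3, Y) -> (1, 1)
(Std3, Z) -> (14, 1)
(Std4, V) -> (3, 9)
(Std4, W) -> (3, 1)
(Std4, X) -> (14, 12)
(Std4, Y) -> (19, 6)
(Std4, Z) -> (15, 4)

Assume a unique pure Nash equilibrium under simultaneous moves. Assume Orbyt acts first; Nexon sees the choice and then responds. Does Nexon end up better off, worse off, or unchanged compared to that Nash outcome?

better off

Work backward from Nexon's decision.
- V: Nexon compares 14, 4, 18, 3 and picks Std3; Orbyt would get 17.
- W: Nexon compares 12, 0, 20, 3 and picks Std3; Orbyt would get 10.
- X: Nexon compares 8, 4, 6, 14 and picks Std4; Orbyt would get 12.
- Y: Nexon compares 16, 17, 1, 19 and picks Std4; Orbyt would get 6.
- Z: Nexon compares 8, 19, 14, 15 and picks Std2; Orbyt would get 8.
Maximizing over 17, 10, 12, 6, 8, Orbyt chooses V. Subgame-perfect outcome: (Std3, V) with payoffs (18, 17).
For the simultaneous game, intersect best replies.
Nexon's best replies: V→Std3; W→Std3; X→Std4; Y→Std4; Z→Std2.
Orbyt's best replies: Std1→X; Std2→V; Std3→X; Std4→X.
Only (Std4, X) has each player best-responding; Nash payoffs (14, 12).
Nexon earns 18 sequentially versus 14 at the Nash outcome: better off.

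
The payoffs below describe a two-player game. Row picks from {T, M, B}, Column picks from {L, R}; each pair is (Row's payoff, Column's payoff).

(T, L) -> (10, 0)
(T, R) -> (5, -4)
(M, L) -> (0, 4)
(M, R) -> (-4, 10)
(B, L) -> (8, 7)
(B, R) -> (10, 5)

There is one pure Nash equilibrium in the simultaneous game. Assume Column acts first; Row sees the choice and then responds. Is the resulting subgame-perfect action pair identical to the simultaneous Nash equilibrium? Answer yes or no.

Backward induction with Column moving first.
- L → Row plays T (best of 10, 0, 8); Column gets 0.
- R → Row plays B (best of 5, -4, 10); Column gets 5.
Column's induced payoffs are 0, 5, so Column commits to R. Subgame-perfect outcome: (B, R) with payoffs (10, 5).
Under simultaneous play:
Row's best replies: L→T; R→B.
Column's best replies: T→L; M→R; B→L.
Only (T, L) has each player best-responding; Nash payoffs (10, 0).
Sequential outcome (B, R) differs from the Nash profile (T, L).

no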